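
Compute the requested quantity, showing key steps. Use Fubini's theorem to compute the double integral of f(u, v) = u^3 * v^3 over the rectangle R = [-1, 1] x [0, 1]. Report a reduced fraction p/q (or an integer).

f(u, v) is a tensor product of a function of u and a function of v, and both factors are bounded continuous (hence Lebesgue integrable) on the rectangle, so Fubini's theorem applies:
  integral_R f d(m x m) = (integral_a1^b1 u^3 du) * (integral_a2^b2 v^3 dv).
Inner integral in u: integral_{-1}^{1} u^3 du = (1^4 - (-1)^4)/4
  = 0.
Inner integral in v: integral_{0}^{1} v^3 dv = (1^4 - 0^4)/4
  = 1/4.
Product: (0) * (1/4) = 0.

0


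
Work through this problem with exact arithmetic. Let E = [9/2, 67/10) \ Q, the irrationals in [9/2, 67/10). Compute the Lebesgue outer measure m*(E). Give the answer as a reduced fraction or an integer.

The interval I = [9/2, 67/10) has m(I) = 67/10 - 9/2 = 11/5 (endpoints are measure-zero, so open/closed/half-open agree). Write I = (I cap Q) u (I \ Q). The rationals in I are countable, so m*(I cap Q) = 0 (cover each rational by intervals whose total length is arbitrarily small). By countable subadditivity m*(I) <= m*(I cap Q) + m*(I \ Q), hence m*(I \ Q) >= m(I) = 11/5. The reverse inequality m*(I \ Q) <= m*(I) = 11/5 is trivial since (I \ Q) is a subset of I. Therefore m*(I \ Q) = 11/5.

11/5


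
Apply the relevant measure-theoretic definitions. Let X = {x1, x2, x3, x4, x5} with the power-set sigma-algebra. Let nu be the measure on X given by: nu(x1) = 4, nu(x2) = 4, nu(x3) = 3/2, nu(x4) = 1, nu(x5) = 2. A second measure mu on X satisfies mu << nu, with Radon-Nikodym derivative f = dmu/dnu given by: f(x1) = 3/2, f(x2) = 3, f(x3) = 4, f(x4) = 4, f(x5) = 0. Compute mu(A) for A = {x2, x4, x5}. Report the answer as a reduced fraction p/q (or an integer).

By the defining property of the Radon-Nikodym derivative, for every measurable set A,
  mu(A) = integral_A f dnu.
Since nu is a discrete measure concentrated on the atoms of X, the integral over A reduces to the sum
  mu(A) = sum_{x in A} f(x) * nu({x}).
Computing each term:
  x2: f(x2) * nu(x2) = 3 * 4 = 12.
  x4: f(x4) * nu(x4) = 4 * 1 = 4.
  x5: f(x5) * nu(x5) = 0 * 2 = 0.
Summing: mu(A) = 12 + 4 + 0 = 16.

16


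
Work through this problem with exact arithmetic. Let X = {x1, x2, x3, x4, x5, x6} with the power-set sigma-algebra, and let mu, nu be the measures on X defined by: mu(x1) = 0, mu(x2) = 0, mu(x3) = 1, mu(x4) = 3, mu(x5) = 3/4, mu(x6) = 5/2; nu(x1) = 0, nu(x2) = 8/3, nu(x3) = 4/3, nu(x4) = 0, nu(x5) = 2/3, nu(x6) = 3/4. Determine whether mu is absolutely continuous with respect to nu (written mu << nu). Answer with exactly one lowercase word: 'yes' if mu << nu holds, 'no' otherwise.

mu << nu means: every nu-null measurable set is also mu-null; equivalently, for every atom x, if nu({x}) = 0 then mu({x}) = 0.
Checking each atom:
  x1: nu = 0, mu = 0 -> consistent with mu << nu.
  x2: nu = 8/3 > 0 -> no constraint.
  x3: nu = 4/3 > 0 -> no constraint.
  x4: nu = 0, mu = 3 > 0 -> violates mu << nu.
  x5: nu = 2/3 > 0 -> no constraint.
  x6: nu = 3/4 > 0 -> no constraint.
The atom(s) x4 violate the condition (nu = 0 but mu > 0). Therefore mu is NOT absolutely continuous w.r.t. nu.

no


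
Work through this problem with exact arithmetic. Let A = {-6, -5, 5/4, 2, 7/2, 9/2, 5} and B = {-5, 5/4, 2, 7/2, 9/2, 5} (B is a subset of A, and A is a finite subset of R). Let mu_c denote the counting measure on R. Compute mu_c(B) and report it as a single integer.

Counting measure assigns mu_c(E) = |E| (number of elements) when E is finite.
B has 6 element(s), so mu_c(B) = 6.

6


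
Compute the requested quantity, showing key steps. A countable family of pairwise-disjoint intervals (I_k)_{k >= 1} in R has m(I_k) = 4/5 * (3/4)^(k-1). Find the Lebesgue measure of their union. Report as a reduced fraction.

By countable additivity of the Lebesgue measure on pairwise disjoint measurable sets,
  m(union_{k >= 1} I_k) = sum_{k >= 1} m(I_k) = sum_{k >= 1} a * r^(k-1),
  with a = 4/5 and r = 3/4.
Since 0 < r = 3/4 < 1, the geometric series converges:
  sum_{k >= 1} a * r^(k-1) = a / (1 - r).
  = 4/5 / (1 - 3/4)
  = 4/5 / (1/4)
  = 16/5.

16/5


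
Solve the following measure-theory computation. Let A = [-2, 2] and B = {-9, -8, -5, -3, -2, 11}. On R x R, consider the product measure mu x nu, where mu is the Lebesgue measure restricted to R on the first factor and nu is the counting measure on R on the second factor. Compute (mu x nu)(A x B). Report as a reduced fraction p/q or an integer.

For a measurable rectangle A x B, the product measure satisfies
  (mu x nu)(A x B) = mu(A) * nu(B).
  mu(A) = 4.
  nu(B) = 6.
  (mu x nu)(A x B) = 4 * 6 = 24.

24


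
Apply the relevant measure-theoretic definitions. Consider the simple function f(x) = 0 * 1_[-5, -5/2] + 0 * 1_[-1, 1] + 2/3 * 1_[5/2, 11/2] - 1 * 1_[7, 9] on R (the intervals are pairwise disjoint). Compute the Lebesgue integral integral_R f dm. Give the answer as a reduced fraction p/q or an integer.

For a simple function f = sum_i c_i * 1_{A_i} with disjoint A_i,
  integral f dm = sum_i c_i * m(A_i).
Lengths of the A_i:
  m(A_1) = -5/2 - (-5) = 5/2.
  m(A_2) = 1 - (-1) = 2.
  m(A_3) = 11/2 - 5/2 = 3.
  m(A_4) = 9 - 7 = 2.
Contributions c_i * m(A_i):
  (0) * (5/2) = 0.
  (0) * (2) = 0.
  (2/3) * (3) = 2.
  (-1) * (2) = -2.
Total: 0 + 0 + 2 - 2 = 0.

0


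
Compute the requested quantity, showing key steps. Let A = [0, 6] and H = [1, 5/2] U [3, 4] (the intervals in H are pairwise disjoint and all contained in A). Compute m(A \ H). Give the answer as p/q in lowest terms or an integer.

The ambient interval has length m(A) = 6 - 0 = 6.
Since the holes are disjoint and sit inside A, by finite additivity
  m(H) = sum_i (b_i - a_i), and m(A \ H) = m(A) - m(H).
Computing the hole measures:
  m(H_1) = 5/2 - 1 = 3/2.
  m(H_2) = 4 - 3 = 1.
Summed: m(H) = 3/2 + 1 = 5/2.
So m(A \ H) = 6 - 5/2 = 7/2.

7/2


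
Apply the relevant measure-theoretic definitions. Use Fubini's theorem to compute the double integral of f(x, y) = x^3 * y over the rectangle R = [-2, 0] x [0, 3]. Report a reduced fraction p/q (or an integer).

f(x, y) is a tensor product of a function of x and a function of y, and both factors are bounded continuous (hence Lebesgue integrable) on the rectangle, so Fubini's theorem applies:
  integral_R f d(m x m) = (integral_a1^b1 x^3 dx) * (integral_a2^b2 y dy).
Inner integral in x: integral_{-2}^{0} x^3 dx = (0^4 - (-2)^4)/4
  = -4.
Inner integral in y: integral_{0}^{3} y dy = (3^2 - 0^2)/2
  = 9/2.
Product: (-4) * (9/2) = -18.

-18


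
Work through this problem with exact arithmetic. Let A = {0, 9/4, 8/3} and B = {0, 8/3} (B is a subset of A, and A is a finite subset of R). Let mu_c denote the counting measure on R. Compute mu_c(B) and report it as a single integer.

Counting measure assigns mu_c(E) = |E| (number of elements) when E is finite.
B has 2 element(s), so mu_c(B) = 2.

2


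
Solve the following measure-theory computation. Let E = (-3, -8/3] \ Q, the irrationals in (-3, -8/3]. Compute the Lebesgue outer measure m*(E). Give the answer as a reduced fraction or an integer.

The interval I = (-3, -8/3] has m(I) = -8/3 - (-3) = 1/3 (endpoints are measure-zero, so open/closed/half-open agree). Write I = (I cap Q) u (I \ Q). The rationals in I are countable, so m*(I cap Q) = 0 (cover each rational by intervals whose total length is arbitrarily small). By countable subadditivity m*(I) <= m*(I cap Q) + m*(I \ Q), hence m*(I \ Q) >= m(I) = 1/3. The reverse inequality m*(I \ Q) <= m*(I) = 1/3 is trivial since (I \ Q) is a subset of I. Therefore m*(I \ Q) = 1/3.

1/3


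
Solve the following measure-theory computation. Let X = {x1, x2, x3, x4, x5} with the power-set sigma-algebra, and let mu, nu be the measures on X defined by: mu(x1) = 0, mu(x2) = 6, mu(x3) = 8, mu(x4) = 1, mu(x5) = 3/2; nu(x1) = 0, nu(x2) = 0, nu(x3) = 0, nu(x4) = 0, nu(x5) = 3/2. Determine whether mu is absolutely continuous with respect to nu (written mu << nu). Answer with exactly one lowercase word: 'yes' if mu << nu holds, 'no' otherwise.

mu << nu means: every nu-null measurable set is also mu-null; equivalently, for every atom x, if nu({x}) = 0 then mu({x}) = 0.
Checking each atom:
  x1: nu = 0, mu = 0 -> consistent with mu << nu.
  x2: nu = 0, mu = 6 > 0 -> violates mu << nu.
  x3: nu = 0, mu = 8 > 0 -> violates mu << nu.
  x4: nu = 0, mu = 1 > 0 -> violates mu << nu.
  x5: nu = 3/2 > 0 -> no constraint.
The atom(s) x2, x3, x4 violate the condition (nu = 0 but mu > 0). Therefore mu is NOT absolutely continuous w.r.t. nu.

no


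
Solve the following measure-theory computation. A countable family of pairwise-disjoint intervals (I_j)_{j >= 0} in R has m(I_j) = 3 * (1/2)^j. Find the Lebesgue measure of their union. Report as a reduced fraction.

By countable additivity of the Lebesgue measure on pairwise disjoint measurable sets,
  m(union_{j >= 0} I_j) = sum_{j >= 0} m(I_j) = sum_{j >= 0} a * r^j,
  with a = 3 and r = 1/2.
Since 0 < r = 1/2 < 1, the geometric series converges:
  sum_{j >= 0} a * r^j = a / (1 - r).
  = 3 / (1 - 1/2)
  = 3 / (1/2)
  = 6.

6


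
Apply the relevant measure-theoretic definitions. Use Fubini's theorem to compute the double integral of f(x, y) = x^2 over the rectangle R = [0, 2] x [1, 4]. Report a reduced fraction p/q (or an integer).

f(x, y) is a tensor product of a function of x and a function of y, and both factors are bounded continuous (hence Lebesgue integrable) on the rectangle, so Fubini's theorem applies:
  integral_R f d(m x m) = (integral_a1^b1 x^2 dx) * (integral_a2^b2 1 dy).
Inner integral in x: integral_{0}^{2} x^2 dx = (2^3 - 0^3)/3
  = 8/3.
Inner integral in y: integral_{1}^{4} 1 dy = (4^1 - 1^1)/1
  = 3.
Product: (8/3) * (3) = 8.

8


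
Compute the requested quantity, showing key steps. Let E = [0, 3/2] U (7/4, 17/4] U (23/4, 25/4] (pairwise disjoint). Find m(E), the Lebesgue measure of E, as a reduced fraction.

For pairwise disjoint intervals, m(union_i I_i) = sum_i m(I_i),
and m is invariant under swapping open/closed endpoints (single points have measure 0).
So m(E) = sum_i (b_i - a_i).
  I_1 has length 3/2 - 0 = 3/2.
  I_2 has length 17/4 - 7/4 = 5/2.
  I_3 has length 25/4 - 23/4 = 1/2.
Summing:
  m(E) = 3/2 + 5/2 + 1/2 = 9/2.

9/2


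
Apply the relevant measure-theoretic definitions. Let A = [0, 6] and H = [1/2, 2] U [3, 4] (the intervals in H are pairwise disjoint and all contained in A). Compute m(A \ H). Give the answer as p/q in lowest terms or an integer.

The ambient interval has length m(A) = 6 - 0 = 6.
Since the holes are disjoint and sit inside A, by finite additivity
  m(H) = sum_i (b_i - a_i), and m(A \ H) = m(A) - m(H).
Computing the hole measures:
  m(H_1) = 2 - 1/2 = 3/2.
  m(H_2) = 4 - 3 = 1.
Summed: m(H) = 3/2 + 1 = 5/2.
So m(A \ H) = 6 - 5/2 = 7/2.

7/2


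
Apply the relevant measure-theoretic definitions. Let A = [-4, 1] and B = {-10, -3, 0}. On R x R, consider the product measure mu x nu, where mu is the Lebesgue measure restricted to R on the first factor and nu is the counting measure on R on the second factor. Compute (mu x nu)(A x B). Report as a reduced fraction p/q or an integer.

For a measurable rectangle A x B, the product measure satisfies
  (mu x nu)(A x B) = mu(A) * nu(B).
  mu(A) = 5.
  nu(B) = 3.
  (mu x nu)(A x B) = 5 * 3 = 15.

15


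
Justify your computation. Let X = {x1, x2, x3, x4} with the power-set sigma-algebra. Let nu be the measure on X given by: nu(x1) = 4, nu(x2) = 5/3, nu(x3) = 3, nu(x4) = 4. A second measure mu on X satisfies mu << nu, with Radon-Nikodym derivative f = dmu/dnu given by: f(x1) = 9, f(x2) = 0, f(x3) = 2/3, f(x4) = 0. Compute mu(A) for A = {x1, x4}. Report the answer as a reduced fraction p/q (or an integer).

By the defining property of the Radon-Nikodym derivative, for every measurable set A,
  mu(A) = integral_A f dnu.
Since nu is a discrete measure concentrated on the atoms of X, the integral over A reduces to the sum
  mu(A) = sum_{x in A} f(x) * nu({x}).
Computing each term:
  x1: f(x1) * nu(x1) = 9 * 4 = 36.
  x4: f(x4) * nu(x4) = 0 * 4 = 0.
Summing: mu(A) = 36 + 0 = 36.

36


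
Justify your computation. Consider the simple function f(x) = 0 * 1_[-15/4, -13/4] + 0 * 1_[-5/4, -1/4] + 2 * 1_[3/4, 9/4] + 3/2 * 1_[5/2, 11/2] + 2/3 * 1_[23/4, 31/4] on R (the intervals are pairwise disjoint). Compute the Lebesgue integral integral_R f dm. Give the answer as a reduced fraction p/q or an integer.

For a simple function f = sum_i c_i * 1_{A_i} with disjoint A_i,
  integral f dm = sum_i c_i * m(A_i).
Lengths of the A_i:
  m(A_1) = -13/4 - (-15/4) = 1/2.
  m(A_2) = -1/4 - (-5/4) = 1.
  m(A_3) = 9/4 - 3/4 = 3/2.
  m(A_4) = 11/2 - 5/2 = 3.
  m(A_5) = 31/4 - 23/4 = 2.
Contributions c_i * m(A_i):
  (0) * (1/2) = 0.
  (0) * (1) = 0.
  (2) * (3/2) = 3.
  (3/2) * (3) = 9/2.
  (2/3) * (2) = 4/3.
Total: 0 + 0 + 3 + 9/2 + 4/3 = 53/6.

53/6


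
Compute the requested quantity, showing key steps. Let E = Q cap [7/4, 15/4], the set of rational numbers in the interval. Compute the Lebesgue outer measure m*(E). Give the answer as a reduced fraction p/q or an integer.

The set Q cap [7/4, 15/4] is countable (a subset of the countable set Q). Lebesgue outer measure of any countable set is 0: each singleton {q} has m*({q}) = 0, and by countable subadditivity m*(union_k {q_k}) <= sum_k m*({q_k}) = sum_k 0 = 0. The reverse inequality m*(E) >= 0 is automatic. So m*(Q cap [7/4, 15/4]) = 0.

0


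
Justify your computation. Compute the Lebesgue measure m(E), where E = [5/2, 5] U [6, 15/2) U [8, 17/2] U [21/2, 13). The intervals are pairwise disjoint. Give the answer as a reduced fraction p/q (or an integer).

For pairwise disjoint intervals, m(union_i I_i) = sum_i m(I_i),
and m is invariant under swapping open/closed endpoints (single points have measure 0).
So m(E) = sum_i (b_i - a_i).
  I_1 has length 5 - 5/2 = 5/2.
  I_2 has length 15/2 - 6 = 3/2.
  I_3 has length 17/2 - 8 = 1/2.
  I_4 has length 13 - 21/2 = 5/2.
Summing:
  m(E) = 5/2 + 3/2 + 1/2 + 5/2 = 7.

7


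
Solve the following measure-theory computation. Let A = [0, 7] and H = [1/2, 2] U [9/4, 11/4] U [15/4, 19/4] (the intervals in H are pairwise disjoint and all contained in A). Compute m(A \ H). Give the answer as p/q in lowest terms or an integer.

The ambient interval has length m(A) = 7 - 0 = 7.
Since the holes are disjoint and sit inside A, by finite additivity
  m(H) = sum_i (b_i - a_i), and m(A \ H) = m(A) - m(H).
Computing the hole measures:
  m(H_1) = 2 - 1/2 = 3/2.
  m(H_2) = 11/4 - 9/4 = 1/2.
  m(H_3) = 19/4 - 15/4 = 1.
Summed: m(H) = 3/2 + 1/2 + 1 = 3.
So m(A \ H) = 7 - 3 = 4.

4


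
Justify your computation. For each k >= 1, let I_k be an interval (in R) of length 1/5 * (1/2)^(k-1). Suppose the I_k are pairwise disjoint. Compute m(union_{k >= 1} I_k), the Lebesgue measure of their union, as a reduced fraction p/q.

By countable additivity of the Lebesgue measure on pairwise disjoint measurable sets,
  m(union_{k >= 1} I_k) = sum_{k >= 1} m(I_k) = sum_{k >= 1} a * r^(k-1),
  with a = 1/5 and r = 1/2.
Since 0 < r = 1/2 < 1, the geometric series converges:
  sum_{k >= 1} a * r^(k-1) = a / (1 - r).
  = 1/5 / (1 - 1/2)
  = 1/5 / (1/2)
  = 2/5.

2/5


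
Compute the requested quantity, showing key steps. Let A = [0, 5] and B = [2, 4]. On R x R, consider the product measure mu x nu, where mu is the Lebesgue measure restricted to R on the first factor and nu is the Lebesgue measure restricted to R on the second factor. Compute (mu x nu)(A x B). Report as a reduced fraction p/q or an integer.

For a measurable rectangle A x B, the product measure satisfies
  (mu x nu)(A x B) = mu(A) * nu(B).
  mu(A) = 5.
  nu(B) = 2.
  (mu x nu)(A x B) = 5 * 2 = 10.

10


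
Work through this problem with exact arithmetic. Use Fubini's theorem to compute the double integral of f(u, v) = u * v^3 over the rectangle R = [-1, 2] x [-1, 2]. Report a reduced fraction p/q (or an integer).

f(u, v) is a tensor product of a function of u and a function of v, and both factors are bounded continuous (hence Lebesgue integrable) on the rectangle, so Fubini's theorem applies:
  integral_R f d(m x m) = (integral_a1^b1 u du) * (integral_a2^b2 v^3 dv).
Inner integral in u: integral_{-1}^{2} u du = (2^2 - (-1)^2)/2
  = 3/2.
Inner integral in v: integral_{-1}^{2} v^3 dv = (2^4 - (-1)^4)/4
  = 15/4.
Product: (3/2) * (15/4) = 45/8.

45/8


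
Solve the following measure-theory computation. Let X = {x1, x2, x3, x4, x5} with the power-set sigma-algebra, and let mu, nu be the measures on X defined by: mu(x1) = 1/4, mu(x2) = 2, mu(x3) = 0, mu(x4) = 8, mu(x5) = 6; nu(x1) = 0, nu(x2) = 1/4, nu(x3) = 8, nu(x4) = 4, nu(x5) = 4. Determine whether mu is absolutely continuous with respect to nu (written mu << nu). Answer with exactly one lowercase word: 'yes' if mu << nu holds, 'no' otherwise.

mu << nu means: every nu-null measurable set is also mu-null; equivalently, for every atom x, if nu({x}) = 0 then mu({x}) = 0.
Checking each atom:
  x1: nu = 0, mu = 1/4 > 0 -> violates mu << nu.
  x2: nu = 1/4 > 0 -> no constraint.
  x3: nu = 8 > 0 -> no constraint.
  x4: nu = 4 > 0 -> no constraint.
  x5: nu = 4 > 0 -> no constraint.
The atom(s) x1 violate the condition (nu = 0 but mu > 0). Therefore mu is NOT absolutely continuous w.r.t. nu.

no


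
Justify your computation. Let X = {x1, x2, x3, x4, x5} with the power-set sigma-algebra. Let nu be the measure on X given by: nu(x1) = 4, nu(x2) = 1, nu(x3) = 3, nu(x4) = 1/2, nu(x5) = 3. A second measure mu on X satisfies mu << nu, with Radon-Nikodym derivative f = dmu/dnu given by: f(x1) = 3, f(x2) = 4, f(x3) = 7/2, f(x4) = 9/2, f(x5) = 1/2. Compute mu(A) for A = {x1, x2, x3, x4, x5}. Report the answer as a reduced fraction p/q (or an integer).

By the defining property of the Radon-Nikodym derivative, for every measurable set A,
  mu(A) = integral_A f dnu.
Since nu is a discrete measure concentrated on the atoms of X, the integral over A reduces to the sum
  mu(A) = sum_{x in A} f(x) * nu({x}).
Computing each term:
  x1: f(x1) * nu(x1) = 3 * 4 = 12.
  x2: f(x2) * nu(x2) = 4 * 1 = 4.
  x3: f(x3) * nu(x3) = 7/2 * 3 = 21/2.
  x4: f(x4) * nu(x4) = 9/2 * 1/2 = 9/4.
  x5: f(x5) * nu(x5) = 1/2 * 3 = 3/2.
Summing: mu(A) = 12 + 4 + 21/2 + 9/4 + 3/2 = 121/4.

121/4


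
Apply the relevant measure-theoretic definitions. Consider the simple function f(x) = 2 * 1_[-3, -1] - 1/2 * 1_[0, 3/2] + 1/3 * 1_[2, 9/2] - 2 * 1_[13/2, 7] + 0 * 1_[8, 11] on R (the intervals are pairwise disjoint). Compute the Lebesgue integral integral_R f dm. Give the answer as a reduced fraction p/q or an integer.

For a simple function f = sum_i c_i * 1_{A_i} with disjoint A_i,
  integral f dm = sum_i c_i * m(A_i).
Lengths of the A_i:
  m(A_1) = -1 - (-3) = 2.
  m(A_2) = 3/2 - 0 = 3/2.
  m(A_3) = 9/2 - 2 = 5/2.
  m(A_4) = 7 - 13/2 = 1/2.
  m(A_5) = 11 - 8 = 3.
Contributions c_i * m(A_i):
  (2) * (2) = 4.
  (-1/2) * (3/2) = -3/4.
  (1/3) * (5/2) = 5/6.
  (-2) * (1/2) = -1.
  (0) * (3) = 0.
Total: 4 - 3/4 + 5/6 - 1 + 0 = 37/12.

37/12


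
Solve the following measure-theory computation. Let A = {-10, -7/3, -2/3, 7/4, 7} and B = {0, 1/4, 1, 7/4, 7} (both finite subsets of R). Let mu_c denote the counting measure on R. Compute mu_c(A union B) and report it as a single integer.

Counting measure on a finite set equals cardinality. By inclusion-exclusion, |A union B| = |A| + |B| - |A cap B|.
|A| = 5, |B| = 5, |A cap B| = 2.
So mu_c(A union B) = 5 + 5 - 2 = 8.

8


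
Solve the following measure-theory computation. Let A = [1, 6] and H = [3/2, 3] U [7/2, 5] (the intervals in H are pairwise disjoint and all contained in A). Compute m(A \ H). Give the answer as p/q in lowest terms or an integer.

The ambient interval has length m(A) = 6 - 1 = 5.
Since the holes are disjoint and sit inside A, by finite additivity
  m(H) = sum_i (b_i - a_i), and m(A \ H) = m(A) - m(H).
Computing the hole measures:
  m(H_1) = 3 - 3/2 = 3/2.
  m(H_2) = 5 - 7/2 = 3/2.
Summed: m(H) = 3/2 + 3/2 = 3.
So m(A \ H) = 5 - 3 = 2.

2


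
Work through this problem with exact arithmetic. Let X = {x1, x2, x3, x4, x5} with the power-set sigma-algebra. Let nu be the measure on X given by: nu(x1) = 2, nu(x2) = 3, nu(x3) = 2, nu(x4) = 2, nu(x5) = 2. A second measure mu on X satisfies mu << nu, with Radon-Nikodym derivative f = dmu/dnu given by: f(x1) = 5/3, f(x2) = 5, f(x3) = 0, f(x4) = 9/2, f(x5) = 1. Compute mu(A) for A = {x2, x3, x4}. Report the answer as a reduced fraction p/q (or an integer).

By the defining property of the Radon-Nikodym derivative, for every measurable set A,
  mu(A) = integral_A f dnu.
Since nu is a discrete measure concentrated on the atoms of X, the integral over A reduces to the sum
  mu(A) = sum_{x in A} f(x) * nu({x}).
Computing each term:
  x2: f(x2) * nu(x2) = 5 * 3 = 15.
  x3: f(x3) * nu(x3) = 0 * 2 = 0.
  x4: f(x4) * nu(x4) = 9/2 * 2 = 9.
Summing: mu(A) = 15 + 0 + 9 = 24.

24


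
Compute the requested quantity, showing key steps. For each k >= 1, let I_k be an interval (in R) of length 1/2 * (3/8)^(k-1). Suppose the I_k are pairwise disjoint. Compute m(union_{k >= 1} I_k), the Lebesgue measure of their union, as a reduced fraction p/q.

By countable additivity of the Lebesgue measure on pairwise disjoint measurable sets,
  m(union_{k >= 1} I_k) = sum_{k >= 1} m(I_k) = sum_{k >= 1} a * r^(k-1),
  with a = 1/2 and r = 3/8.
Since 0 < r = 3/8 < 1, the geometric series converges:
  sum_{k >= 1} a * r^(k-1) = a / (1 - r).
  = 1/2 / (1 - 3/8)
  = 1/2 / (5/8)
  = 4/5.

4/5


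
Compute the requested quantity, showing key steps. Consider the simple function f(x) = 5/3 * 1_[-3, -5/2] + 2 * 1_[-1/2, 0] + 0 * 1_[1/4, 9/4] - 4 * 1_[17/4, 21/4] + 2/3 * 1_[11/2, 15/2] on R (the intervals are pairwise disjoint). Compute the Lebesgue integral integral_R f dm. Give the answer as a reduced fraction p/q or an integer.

For a simple function f = sum_i c_i * 1_{A_i} with disjoint A_i,
  integral f dm = sum_i c_i * m(A_i).
Lengths of the A_i:
  m(A_1) = -5/2 - (-3) = 1/2.
  m(A_2) = 0 - (-1/2) = 1/2.
  m(A_3) = 9/4 - 1/4 = 2.
  m(A_4) = 21/4 - 17/4 = 1.
  m(A_5) = 15/2 - 11/2 = 2.
Contributions c_i * m(A_i):
  (5/3) * (1/2) = 5/6.
  (2) * (1/2) = 1.
  (0) * (2) = 0.
  (-4) * (1) = -4.
  (2/3) * (2) = 4/3.
Total: 5/6 + 1 + 0 - 4 + 4/3 = -5/6.

-5/6


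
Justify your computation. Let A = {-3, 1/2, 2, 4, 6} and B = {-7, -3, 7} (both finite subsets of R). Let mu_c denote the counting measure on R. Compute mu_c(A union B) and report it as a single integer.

Counting measure on a finite set equals cardinality. By inclusion-exclusion, |A union B| = |A| + |B| - |A cap B|.
|A| = 5, |B| = 3, |A cap B| = 1.
So mu_c(A union B) = 5 + 3 - 1 = 7.

7


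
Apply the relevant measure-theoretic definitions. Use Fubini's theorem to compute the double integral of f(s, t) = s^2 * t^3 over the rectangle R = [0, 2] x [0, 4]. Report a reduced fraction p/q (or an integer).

f(s, t) is a tensor product of a function of s and a function of t, and both factors are bounded continuous (hence Lebesgue integrable) on the rectangle, so Fubini's theorem applies:
  integral_R f d(m x m) = (integral_a1^b1 s^2 ds) * (integral_a2^b2 t^3 dt).
Inner integral in s: integral_{0}^{2} s^2 ds = (2^3 - 0^3)/3
  = 8/3.
Inner integral in t: integral_{0}^{4} t^3 dt = (4^4 - 0^4)/4
  = 64.
Product: (8/3) * (64) = 512/3.

512/3


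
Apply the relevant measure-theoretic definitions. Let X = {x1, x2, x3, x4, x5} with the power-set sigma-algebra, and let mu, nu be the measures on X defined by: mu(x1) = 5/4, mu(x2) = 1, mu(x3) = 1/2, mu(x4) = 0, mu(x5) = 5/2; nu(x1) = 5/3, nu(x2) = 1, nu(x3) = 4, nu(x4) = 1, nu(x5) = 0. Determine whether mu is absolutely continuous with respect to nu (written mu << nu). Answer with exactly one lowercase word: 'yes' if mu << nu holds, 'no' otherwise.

mu << nu means: every nu-null measurable set is also mu-null; equivalently, for every atom x, if nu({x}) = 0 then mu({x}) = 0.
Checking each atom:
  x1: nu = 5/3 > 0 -> no constraint.
  x2: nu = 1 > 0 -> no constraint.
  x3: nu = 4 > 0 -> no constraint.
  x4: nu = 1 > 0 -> no constraint.
  x5: nu = 0, mu = 5/2 > 0 -> violates mu << nu.
The atom(s) x5 violate the condition (nu = 0 but mu > 0). Therefore mu is NOT absolutely continuous w.r.t. nu.

no


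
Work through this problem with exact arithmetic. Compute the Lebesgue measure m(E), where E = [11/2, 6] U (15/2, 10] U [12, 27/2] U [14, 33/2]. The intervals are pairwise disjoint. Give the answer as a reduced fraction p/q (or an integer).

For pairwise disjoint intervals, m(union_i I_i) = sum_i m(I_i),
and m is invariant under swapping open/closed endpoints (single points have measure 0).
So m(E) = sum_i (b_i - a_i).
  I_1 has length 6 - 11/2 = 1/2.
  I_2 has length 10 - 15/2 = 5/2.
  I_3 has length 27/2 - 12 = 3/2.
  I_4 has length 33/2 - 14 = 5/2.
Summing:
  m(E) = 1/2 + 5/2 + 3/2 + 5/2 = 7.

7


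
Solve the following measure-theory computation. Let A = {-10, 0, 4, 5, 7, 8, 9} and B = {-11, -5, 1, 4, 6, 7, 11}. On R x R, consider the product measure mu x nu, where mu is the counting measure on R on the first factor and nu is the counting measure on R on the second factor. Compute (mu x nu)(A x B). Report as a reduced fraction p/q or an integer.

For a measurable rectangle A x B, the product measure satisfies
  (mu x nu)(A x B) = mu(A) * nu(B).
  mu(A) = 7.
  nu(B) = 7.
  (mu x nu)(A x B) = 7 * 7 = 49.

49


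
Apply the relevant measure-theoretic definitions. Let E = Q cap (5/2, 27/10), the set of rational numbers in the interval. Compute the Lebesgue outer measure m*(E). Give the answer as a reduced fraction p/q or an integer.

The set Q cap (5/2, 27/10) is countable (a subset of the countable set Q). Lebesgue outer measure of any countable set is 0: each singleton {q} has m*({q}) = 0, and by countable subadditivity m*(union_k {q_k}) <= sum_k m*({q_k}) = sum_k 0 = 0. The reverse inequality m*(E) >= 0 is automatic. So m*(Q cap (5/2, 27/10)) = 0.

0


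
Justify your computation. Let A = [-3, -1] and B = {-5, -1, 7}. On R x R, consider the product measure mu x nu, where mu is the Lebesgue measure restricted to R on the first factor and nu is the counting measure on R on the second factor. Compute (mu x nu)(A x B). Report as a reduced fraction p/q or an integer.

For a measurable rectangle A x B, the product measure satisfies
  (mu x nu)(A x B) = mu(A) * nu(B).
  mu(A) = 2.
  nu(B) = 3.
  (mu x nu)(A x B) = 2 * 3 = 6.

6


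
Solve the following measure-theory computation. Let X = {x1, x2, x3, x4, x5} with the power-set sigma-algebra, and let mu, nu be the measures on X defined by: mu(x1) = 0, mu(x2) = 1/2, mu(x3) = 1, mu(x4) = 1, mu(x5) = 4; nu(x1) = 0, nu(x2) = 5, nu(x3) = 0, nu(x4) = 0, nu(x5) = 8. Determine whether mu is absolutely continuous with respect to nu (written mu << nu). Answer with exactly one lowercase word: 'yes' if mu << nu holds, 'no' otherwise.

mu << nu means: every nu-null measurable set is also mu-null; equivalently, for every atom x, if nu({x}) = 0 then mu({x}) = 0.
Checking each atom:
  x1: nu = 0, mu = 0 -> consistent with mu << nu.
  x2: nu = 5 > 0 -> no constraint.
  x3: nu = 0, mu = 1 > 0 -> violates mu << nu.
  x4: nu = 0, mu = 1 > 0 -> violates mu << nu.
  x5: nu = 8 > 0 -> no constraint.
The atom(s) x3, x4 violate the condition (nu = 0 but mu > 0). Therefore mu is NOT absolutely continuous w.r.t. nu.

no


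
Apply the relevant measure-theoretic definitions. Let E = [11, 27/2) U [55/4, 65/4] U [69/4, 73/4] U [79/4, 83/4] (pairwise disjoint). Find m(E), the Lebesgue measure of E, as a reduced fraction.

For pairwise disjoint intervals, m(union_i I_i) = sum_i m(I_i),
and m is invariant under swapping open/closed endpoints (single points have measure 0).
So m(E) = sum_i (b_i - a_i).
  I_1 has length 27/2 - 11 = 5/2.
  I_2 has length 65/4 - 55/4 = 5/2.
  I_3 has length 73/4 - 69/4 = 1.
  I_4 has length 83/4 - 79/4 = 1.
Summing:
  m(E) = 5/2 + 5/2 + 1 + 1 = 7.

7


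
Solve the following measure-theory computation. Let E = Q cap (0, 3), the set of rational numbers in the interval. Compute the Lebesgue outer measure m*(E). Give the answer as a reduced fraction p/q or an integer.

E = Q cap (0, 3) is a subset of Q, which is countable. Enumerate Q = {q_1, q_2, ...}; for any eps > 0, cover q_k by the open interval (q_k - eps/2^(k+1), q_k + eps/2^(k+1)), of length eps/2^k. The total cover length is sum_{k>=1} eps/2^k = eps. Hence m*(E) <= m*(Q) <= eps for every eps > 0, and since outer measure is non-negative, m*(E) = 0.

0


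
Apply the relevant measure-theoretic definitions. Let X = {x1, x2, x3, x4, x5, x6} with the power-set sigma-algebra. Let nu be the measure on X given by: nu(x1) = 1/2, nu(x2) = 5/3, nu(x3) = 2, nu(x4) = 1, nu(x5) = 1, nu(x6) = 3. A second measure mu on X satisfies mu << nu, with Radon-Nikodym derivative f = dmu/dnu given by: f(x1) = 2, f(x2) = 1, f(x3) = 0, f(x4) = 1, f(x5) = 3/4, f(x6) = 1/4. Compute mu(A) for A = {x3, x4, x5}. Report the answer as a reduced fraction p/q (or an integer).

By the defining property of the Radon-Nikodym derivative, for every measurable set A,
  mu(A) = integral_A f dnu.
Since nu is a discrete measure concentrated on the atoms of X, the integral over A reduces to the sum
  mu(A) = sum_{x in A} f(x) * nu({x}).
Computing each term:
  x3: f(x3) * nu(x3) = 0 * 2 = 0.
  x4: f(x4) * nu(x4) = 1 * 1 = 1.
  x5: f(x5) * nu(x5) = 3/4 * 1 = 3/4.
Summing: mu(A) = 0 + 1 + 3/4 = 7/4.

7/4


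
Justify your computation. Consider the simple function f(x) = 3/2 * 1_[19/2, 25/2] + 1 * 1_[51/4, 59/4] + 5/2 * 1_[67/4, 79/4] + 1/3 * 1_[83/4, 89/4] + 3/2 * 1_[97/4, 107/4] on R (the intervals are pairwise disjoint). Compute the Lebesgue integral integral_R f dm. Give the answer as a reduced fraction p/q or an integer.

For a simple function f = sum_i c_i * 1_{A_i} with disjoint A_i,
  integral f dm = sum_i c_i * m(A_i).
Lengths of the A_i:
  m(A_1) = 25/2 - 19/2 = 3.
  m(A_2) = 59/4 - 51/4 = 2.
  m(A_3) = 79/4 - 67/4 = 3.
  m(A_4) = 89/4 - 83/4 = 3/2.
  m(A_5) = 107/4 - 97/4 = 5/2.
Contributions c_i * m(A_i):
  (3/2) * (3) = 9/2.
  (1) * (2) = 2.
  (5/2) * (3) = 15/2.
  (1/3) * (3/2) = 1/2.
  (3/2) * (5/2) = 15/4.
Total: 9/2 + 2 + 15/2 + 1/2 + 15/4 = 73/4.

73/4


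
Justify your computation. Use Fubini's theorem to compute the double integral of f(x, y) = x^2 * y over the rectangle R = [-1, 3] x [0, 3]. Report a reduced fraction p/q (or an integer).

f(x, y) is a tensor product of a function of x and a function of y, and both factors are bounded continuous (hence Lebesgue integrable) on the rectangle, so Fubini's theorem applies:
  integral_R f d(m x m) = (integral_a1^b1 x^2 dx) * (integral_a2^b2 y dy).
Inner integral in x: integral_{-1}^{3} x^2 dx = (3^3 - (-1)^3)/3
  = 28/3.
Inner integral in y: integral_{0}^{3} y dy = (3^2 - 0^2)/2
  = 9/2.
Product: (28/3) * (9/2) = 42.

42


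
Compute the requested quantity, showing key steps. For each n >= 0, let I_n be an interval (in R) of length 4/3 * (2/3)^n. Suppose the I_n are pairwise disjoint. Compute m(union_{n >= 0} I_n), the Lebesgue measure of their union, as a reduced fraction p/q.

By countable additivity of the Lebesgue measure on pairwise disjoint measurable sets,
  m(union_{n >= 0} I_n) = sum_{n >= 0} m(I_n) = sum_{n >= 0} a * r^n,
  with a = 4/3 and r = 2/3.
Since 0 < r = 2/3 < 1, the geometric series converges:
  sum_{n >= 0} a * r^n = a / (1 - r).
  = 4/3 / (1 - 2/3)
  = 4/3 / (1/3)
  = 4.

4


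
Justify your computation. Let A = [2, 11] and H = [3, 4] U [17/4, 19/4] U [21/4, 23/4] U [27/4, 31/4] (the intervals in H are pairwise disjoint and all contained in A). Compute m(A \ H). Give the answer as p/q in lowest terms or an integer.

The ambient interval has length m(A) = 11 - 2 = 9.
Since the holes are disjoint and sit inside A, by finite additivity
  m(H) = sum_i (b_i - a_i), and m(A \ H) = m(A) - m(H).
Computing the hole measures:
  m(H_1) = 4 - 3 = 1.
  m(H_2) = 19/4 - 17/4 = 1/2.
  m(H_3) = 23/4 - 21/4 = 1/2.
  m(H_4) = 31/4 - 27/4 = 1.
Summed: m(H) = 1 + 1/2 + 1/2 + 1 = 3.
So m(A \ H) = 9 - 3 = 6.

6


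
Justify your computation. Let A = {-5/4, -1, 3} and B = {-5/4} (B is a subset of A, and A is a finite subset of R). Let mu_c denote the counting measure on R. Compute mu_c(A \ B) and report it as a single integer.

Counting measure assigns mu_c(E) = |E| (number of elements) when E is finite. For B subset A, A \ B is the set of elements of A not in B, so |A \ B| = |A| - |B|.
|A| = 3, |B| = 1, so mu_c(A \ B) = 3 - 1 = 2.

2


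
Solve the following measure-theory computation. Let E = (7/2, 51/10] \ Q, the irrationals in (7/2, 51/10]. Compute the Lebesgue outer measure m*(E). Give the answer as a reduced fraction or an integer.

The interval I = (7/2, 51/10] has m(I) = 51/10 - 7/2 = 8/5 (endpoints are measure-zero, so open/closed/half-open agree). Write I = (I cap Q) u (I \ Q). The rationals in I are countable, so m*(I cap Q) = 0 (cover each rational by intervals whose total length is arbitrarily small). By countable subadditivity m*(I) <= m*(I cap Q) + m*(I \ Q), hence m*(I \ Q) >= m(I) = 8/5. The reverse inequality m*(I \ Q) <= m*(I) = 8/5 is trivial since (I \ Q) is a subset of I. Therefore m*(I \ Q) = 8/5.

8/5


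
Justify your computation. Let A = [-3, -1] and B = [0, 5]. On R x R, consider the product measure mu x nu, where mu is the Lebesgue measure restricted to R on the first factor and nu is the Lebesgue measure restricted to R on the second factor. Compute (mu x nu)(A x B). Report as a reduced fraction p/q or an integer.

For a measurable rectangle A x B, the product measure satisfies
  (mu x nu)(A x B) = mu(A) * nu(B).
  mu(A) = 2.
  nu(B) = 5.
  (mu x nu)(A x B) = 2 * 5 = 10.

10


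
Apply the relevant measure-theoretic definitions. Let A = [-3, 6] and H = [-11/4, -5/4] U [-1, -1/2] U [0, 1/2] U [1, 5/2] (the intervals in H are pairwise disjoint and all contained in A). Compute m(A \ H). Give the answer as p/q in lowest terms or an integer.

The ambient interval has length m(A) = 6 - (-3) = 9.
Since the holes are disjoint and sit inside A, by finite additivity
  m(H) = sum_i (b_i - a_i), and m(A \ H) = m(A) - m(H).
Computing the hole measures:
  m(H_1) = -5/4 - (-11/4) = 3/2.
  m(H_2) = -1/2 - (-1) = 1/2.
  m(H_3) = 1/2 - 0 = 1/2.
  m(H_4) = 5/2 - 1 = 3/2.
Summed: m(H) = 3/2 + 1/2 + 1/2 + 3/2 = 4.
So m(A \ H) = 9 - 4 = 5.

5


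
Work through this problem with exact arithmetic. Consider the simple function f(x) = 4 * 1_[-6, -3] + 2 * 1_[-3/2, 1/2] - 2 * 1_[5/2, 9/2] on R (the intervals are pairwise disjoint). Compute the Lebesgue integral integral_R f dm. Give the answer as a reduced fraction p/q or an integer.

For a simple function f = sum_i c_i * 1_{A_i} with disjoint A_i,
  integral f dm = sum_i c_i * m(A_i).
Lengths of the A_i:
  m(A_1) = -3 - (-6) = 3.
  m(A_2) = 1/2 - (-3/2) = 2.
  m(A_3) = 9/2 - 5/2 = 2.
Contributions c_i * m(A_i):
  (4) * (3) = 12.
  (2) * (2) = 4.
  (-2) * (2) = -4.
Total: 12 + 4 - 4 = 12.

12


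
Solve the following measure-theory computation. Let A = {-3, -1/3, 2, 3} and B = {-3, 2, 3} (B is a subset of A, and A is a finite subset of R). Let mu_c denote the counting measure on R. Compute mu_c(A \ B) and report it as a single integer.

Counting measure assigns mu_c(E) = |E| (number of elements) when E is finite. For B subset A, A \ B is the set of elements of A not in B, so |A \ B| = |A| - |B|.
|A| = 4, |B| = 3, so mu_c(A \ B) = 4 - 3 = 1.

1


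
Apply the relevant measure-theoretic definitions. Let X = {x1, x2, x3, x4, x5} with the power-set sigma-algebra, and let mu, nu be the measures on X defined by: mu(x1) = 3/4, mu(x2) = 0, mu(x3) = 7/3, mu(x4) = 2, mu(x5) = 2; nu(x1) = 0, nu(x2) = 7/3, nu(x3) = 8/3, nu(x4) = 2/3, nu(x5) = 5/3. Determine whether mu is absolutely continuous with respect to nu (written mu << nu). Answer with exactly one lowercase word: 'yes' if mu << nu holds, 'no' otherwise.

mu << nu means: every nu-null measurable set is also mu-null; equivalently, for every atom x, if nu({x}) = 0 then mu({x}) = 0.
Checking each atom:
  x1: nu = 0, mu = 3/4 > 0 -> violates mu << nu.
  x2: nu = 7/3 > 0 -> no constraint.
  x3: nu = 8/3 > 0 -> no constraint.
  x4: nu = 2/3 > 0 -> no constraint.
  x5: nu = 5/3 > 0 -> no constraint.
The atom(s) x1 violate the condition (nu = 0 but mu > 0). Therefore mu is NOT absolutely continuous w.r.t. nu.

no


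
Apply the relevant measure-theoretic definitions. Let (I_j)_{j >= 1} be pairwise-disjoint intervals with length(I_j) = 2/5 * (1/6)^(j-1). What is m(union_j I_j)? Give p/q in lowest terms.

By countable additivity of the Lebesgue measure on pairwise disjoint measurable sets,
  m(union_{j >= 1} I_j) = sum_{j >= 1} m(I_j) = sum_{j >= 1} a * r^(j-1),
  with a = 2/5 and r = 1/6.
Since 0 < r = 1/6 < 1, the geometric series converges:
  sum_{j >= 1} a * r^(j-1) = a / (1 - r).
  = 2/5 / (1 - 1/6)
  = 2/5 / (5/6)
  = 12/25.

12/25


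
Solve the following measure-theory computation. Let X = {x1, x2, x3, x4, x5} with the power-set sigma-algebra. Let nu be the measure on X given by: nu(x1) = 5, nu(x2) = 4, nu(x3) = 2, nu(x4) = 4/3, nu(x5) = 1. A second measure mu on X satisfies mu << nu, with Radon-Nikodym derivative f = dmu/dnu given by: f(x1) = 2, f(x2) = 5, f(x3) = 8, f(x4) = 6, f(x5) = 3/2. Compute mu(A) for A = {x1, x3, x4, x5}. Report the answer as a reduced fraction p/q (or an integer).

By the defining property of the Radon-Nikodym derivative, for every measurable set A,
  mu(A) = integral_A f dnu.
Since nu is a discrete measure concentrated on the atoms of X, the integral over A reduces to the sum
  mu(A) = sum_{x in A} f(x) * nu({x}).
Computing each term:
  x1: f(x1) * nu(x1) = 2 * 5 = 10.
  x3: f(x3) * nu(x3) = 8 * 2 = 16.
  x4: f(x4) * nu(x4) = 6 * 4/3 = 8.
  x5: f(x5) * nu(x5) = 3/2 * 1 = 3/2.
Summing: mu(A) = 10 + 16 + 8 + 3/2 = 71/2.

71/2


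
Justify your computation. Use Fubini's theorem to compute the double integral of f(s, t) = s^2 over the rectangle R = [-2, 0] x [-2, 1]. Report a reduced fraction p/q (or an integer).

f(s, t) is a tensor product of a function of s and a function of t, and both factors are bounded continuous (hence Lebesgue integrable) on the rectangle, so Fubini's theorem applies:
  integral_R f d(m x m) = (integral_a1^b1 s^2 ds) * (integral_a2^b2 1 dt).
Inner integral in s: integral_{-2}^{0} s^2 ds = (0^3 - (-2)^3)/3
  = 8/3.
Inner integral in t: integral_{-2}^{1} 1 dt = (1^1 - (-2)^1)/1
  = 3.
Product: (8/3) * (3) = 8.

8


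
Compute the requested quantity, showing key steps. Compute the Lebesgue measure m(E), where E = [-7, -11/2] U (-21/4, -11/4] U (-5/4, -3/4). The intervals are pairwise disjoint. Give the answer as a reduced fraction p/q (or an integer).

For pairwise disjoint intervals, m(union_i I_i) = sum_i m(I_i),
and m is invariant under swapping open/closed endpoints (single points have measure 0).
So m(E) = sum_i (b_i - a_i).
  I_1 has length -11/2 - (-7) = 3/2.
  I_2 has length -11/4 - (-21/4) = 5/2.
  I_3 has length -3/4 - (-5/4) = 1/2.
Summing:
  m(E) = 3/2 + 5/2 + 1/2 = 9/2.

9/2


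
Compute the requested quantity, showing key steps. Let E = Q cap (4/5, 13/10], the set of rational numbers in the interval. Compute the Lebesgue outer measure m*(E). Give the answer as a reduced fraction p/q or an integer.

E = Q cap (4/5, 13/10] is a subset of Q, which is countable. Enumerate Q = {q_1, q_2, ...}; for any eps > 0, cover q_k by the open interval (q_k - eps/2^(k+1), q_k + eps/2^(k+1)), of length eps/2^k. The total cover length is sum_{k>=1} eps/2^k = eps. Hence m*(E) <= m*(Q) <= eps for every eps > 0, and since outer measure is non-negative, m*(E) = 0.

0


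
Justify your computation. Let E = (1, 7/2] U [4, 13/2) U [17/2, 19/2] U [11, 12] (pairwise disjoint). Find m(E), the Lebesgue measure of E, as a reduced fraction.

For pairwise disjoint intervals, m(union_i I_i) = sum_i m(I_i),
and m is invariant under swapping open/closed endpoints (single points have measure 0).
So m(E) = sum_i (b_i - a_i).
  I_1 has length 7/2 - 1 = 5/2.
  I_2 has length 13/2 - 4 = 5/2.
  I_3 has length 19/2 - 17/2 = 1.
  I_4 has length 12 - 11 = 1.
Summing:
  m(E) = 5/2 + 5/2 + 1 + 1 = 7.

7


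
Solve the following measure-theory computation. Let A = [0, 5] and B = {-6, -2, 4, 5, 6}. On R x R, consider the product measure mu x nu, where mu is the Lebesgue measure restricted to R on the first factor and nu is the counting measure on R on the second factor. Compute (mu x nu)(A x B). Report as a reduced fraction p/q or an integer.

For a measurable rectangle A x B, the product measure satisfies
  (mu x nu)(A x B) = mu(A) * nu(B).
  mu(A) = 5.
  nu(B) = 5.
  (mu x nu)(A x B) = 5 * 5 = 25.

25
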